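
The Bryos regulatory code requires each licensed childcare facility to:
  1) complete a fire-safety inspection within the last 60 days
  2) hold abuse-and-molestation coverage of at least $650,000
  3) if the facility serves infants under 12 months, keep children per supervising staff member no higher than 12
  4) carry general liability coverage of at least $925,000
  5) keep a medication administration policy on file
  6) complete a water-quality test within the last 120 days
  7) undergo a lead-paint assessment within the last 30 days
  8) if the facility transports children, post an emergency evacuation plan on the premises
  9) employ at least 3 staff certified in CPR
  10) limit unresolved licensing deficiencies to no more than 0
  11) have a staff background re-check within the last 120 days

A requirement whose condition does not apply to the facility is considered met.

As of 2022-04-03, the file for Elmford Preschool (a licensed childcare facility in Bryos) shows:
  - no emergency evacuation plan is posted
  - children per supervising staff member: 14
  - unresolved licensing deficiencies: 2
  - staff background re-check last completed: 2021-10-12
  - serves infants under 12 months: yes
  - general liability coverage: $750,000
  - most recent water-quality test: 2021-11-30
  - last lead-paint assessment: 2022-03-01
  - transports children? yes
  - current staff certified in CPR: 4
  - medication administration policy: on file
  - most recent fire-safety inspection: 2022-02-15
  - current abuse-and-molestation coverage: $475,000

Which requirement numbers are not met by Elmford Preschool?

2, 3, 4, 6, 7, 8, 10, 11

1. fire-safety inspection 47 days ago vs limit 60 → met
2. abuse-and-molestation coverage $475,000 < $650,000 → not met
3. condition 'serves infants under 12 months' holds; children per supervising staff member 14 > 12 → not met
4. general liability coverage $750,000 < $925,000 → not met
5. medication administration policy present → met
6. water-quality test 124 days ago vs limit 120 → not met
7. lead-paint assessment 33 days ago vs limit 30 → not met
8. condition 'transports children' holds; emergency evacuation plan absent → not met
9. staff certified in CPR 4 ≥ 3 → met
10. unresolved licensing deficiencies 2 > 0 → not met
11. staff background re-check 173 days ago vs limit 120 → not met
Not met: 2, 3, 4, 6, 7, 8, 10, 11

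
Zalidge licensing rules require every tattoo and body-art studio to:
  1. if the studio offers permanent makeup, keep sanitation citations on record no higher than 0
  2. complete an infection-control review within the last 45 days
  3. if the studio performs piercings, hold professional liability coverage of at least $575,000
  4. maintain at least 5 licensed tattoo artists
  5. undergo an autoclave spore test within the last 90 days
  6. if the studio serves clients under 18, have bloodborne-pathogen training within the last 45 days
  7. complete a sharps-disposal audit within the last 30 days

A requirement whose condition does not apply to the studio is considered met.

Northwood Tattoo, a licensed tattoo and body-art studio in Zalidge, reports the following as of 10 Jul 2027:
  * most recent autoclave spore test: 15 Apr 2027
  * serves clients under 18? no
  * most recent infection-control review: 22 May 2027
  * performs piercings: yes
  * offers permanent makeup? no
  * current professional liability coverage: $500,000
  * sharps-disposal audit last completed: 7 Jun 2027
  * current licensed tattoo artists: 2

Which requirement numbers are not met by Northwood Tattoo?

1. condition 'offers permanent makeup' does not hold → requirement n/a → met
2. infection-control review 49 days ago vs limit 45 → not met
3. condition 'performs piercings' holds; professional liability coverage $500,000 < $575,000 → not met
4. licensed tattoo artists 2 < 5 → not met
5. autoclave spore test 86 days ago vs limit 90 → met
6. condition 'serves clients under 18' does not hold → requirement n/a → met
7. sharps-disposal audit 33 days ago vs limit 30 → not met
Not met: 2, 3, 4, 7

2, 3, 4, 7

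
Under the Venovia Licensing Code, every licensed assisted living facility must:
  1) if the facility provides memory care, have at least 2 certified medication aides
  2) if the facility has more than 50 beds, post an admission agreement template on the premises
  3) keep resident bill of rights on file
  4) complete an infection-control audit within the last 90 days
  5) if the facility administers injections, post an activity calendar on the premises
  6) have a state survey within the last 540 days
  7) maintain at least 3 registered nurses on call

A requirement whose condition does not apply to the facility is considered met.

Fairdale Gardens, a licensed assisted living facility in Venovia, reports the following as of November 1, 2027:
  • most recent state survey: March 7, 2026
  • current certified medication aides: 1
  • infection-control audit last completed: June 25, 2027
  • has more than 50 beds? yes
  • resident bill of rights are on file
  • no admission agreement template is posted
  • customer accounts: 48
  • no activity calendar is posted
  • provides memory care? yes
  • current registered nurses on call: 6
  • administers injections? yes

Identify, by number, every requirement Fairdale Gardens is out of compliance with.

1. condition 'provides memory care' holds; certified medication aides 1 < 2 → not met
2. condition 'has more than 50 beds' holds; admission agreement template absent → not met
3. resident bill of rights present → met
4. infection-control audit 129 days ago vs limit 90 → not met
5. condition 'administers injections' holds; activity calendar absent → not met
6. state survey 604 days ago vs limit 540 → not met
7. registered nurses on call 6 ≥ 3 → met
Not met: 1, 2, 4, 5, 6

1, 2, 4, 5, 6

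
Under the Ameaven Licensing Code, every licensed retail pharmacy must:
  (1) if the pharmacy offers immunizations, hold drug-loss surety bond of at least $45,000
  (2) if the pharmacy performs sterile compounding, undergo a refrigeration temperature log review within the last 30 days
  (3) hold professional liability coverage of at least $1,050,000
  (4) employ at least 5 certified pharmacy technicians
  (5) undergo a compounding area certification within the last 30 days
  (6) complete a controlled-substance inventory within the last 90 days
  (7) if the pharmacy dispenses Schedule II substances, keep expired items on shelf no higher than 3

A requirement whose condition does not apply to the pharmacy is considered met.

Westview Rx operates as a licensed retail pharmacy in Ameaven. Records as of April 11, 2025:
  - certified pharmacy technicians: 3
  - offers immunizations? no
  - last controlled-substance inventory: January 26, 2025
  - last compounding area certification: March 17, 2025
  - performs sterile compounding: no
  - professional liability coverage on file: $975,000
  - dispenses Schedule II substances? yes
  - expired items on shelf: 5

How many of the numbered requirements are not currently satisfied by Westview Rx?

1. condition 'offers immunizations' does not hold → requirement n/a → met
2. condition 'performs sterile compounding' does not hold → requirement n/a → met
3. professional liability coverage $975,000 < $1,050,000 → not met
4. certified pharmacy technicians 3 < 5 → not met
5. compounding area certification 25 days ago vs limit 30 → met
6. controlled-substance inventory 75 days ago vs limit 90 → met
7. condition 'dispenses Schedule II substances' holds; expired items on shelf 5 > 3 → not met
Not met: 3 of 7

3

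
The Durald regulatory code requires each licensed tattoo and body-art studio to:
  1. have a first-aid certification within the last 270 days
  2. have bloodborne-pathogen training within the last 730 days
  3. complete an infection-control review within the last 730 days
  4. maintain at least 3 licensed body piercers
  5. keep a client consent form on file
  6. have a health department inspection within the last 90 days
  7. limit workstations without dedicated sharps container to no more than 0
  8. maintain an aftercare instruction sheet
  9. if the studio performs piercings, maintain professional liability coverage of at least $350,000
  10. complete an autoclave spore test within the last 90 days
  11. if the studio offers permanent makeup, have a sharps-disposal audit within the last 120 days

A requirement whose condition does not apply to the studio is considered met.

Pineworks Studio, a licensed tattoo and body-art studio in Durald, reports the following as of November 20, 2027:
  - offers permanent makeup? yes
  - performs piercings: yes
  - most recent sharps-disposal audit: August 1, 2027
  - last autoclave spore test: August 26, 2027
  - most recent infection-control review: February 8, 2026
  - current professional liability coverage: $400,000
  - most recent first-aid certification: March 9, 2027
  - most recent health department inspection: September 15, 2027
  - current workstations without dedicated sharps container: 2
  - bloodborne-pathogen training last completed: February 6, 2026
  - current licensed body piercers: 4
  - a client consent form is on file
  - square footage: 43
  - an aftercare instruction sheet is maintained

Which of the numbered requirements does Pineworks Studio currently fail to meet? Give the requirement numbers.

1. first-aid certification 256 days ago vs limit 270 → met
2. bloodborne-pathogen training 652 days ago vs limit 730 → met
3. infection-control review 650 days ago vs limit 730 → met
4. licensed body piercers 4 ≥ 3 → met
5. client consent form present → met
6. health department inspection 66 days ago vs limit 90 → met
7. workstations without dedicated sharps container 2 > 0 → not met
8. aftercare instruction sheet present → met
9. condition 'performs piercings' holds; professional liability coverage $400,000 ≥ $350,000 → met
10. autoclave spore test 86 days ago vs limit 90 → met
11. condition 'offers permanent makeup' holds; sharps-disposal audit 111 days ago vs limit 120 → met
Not met: 7

7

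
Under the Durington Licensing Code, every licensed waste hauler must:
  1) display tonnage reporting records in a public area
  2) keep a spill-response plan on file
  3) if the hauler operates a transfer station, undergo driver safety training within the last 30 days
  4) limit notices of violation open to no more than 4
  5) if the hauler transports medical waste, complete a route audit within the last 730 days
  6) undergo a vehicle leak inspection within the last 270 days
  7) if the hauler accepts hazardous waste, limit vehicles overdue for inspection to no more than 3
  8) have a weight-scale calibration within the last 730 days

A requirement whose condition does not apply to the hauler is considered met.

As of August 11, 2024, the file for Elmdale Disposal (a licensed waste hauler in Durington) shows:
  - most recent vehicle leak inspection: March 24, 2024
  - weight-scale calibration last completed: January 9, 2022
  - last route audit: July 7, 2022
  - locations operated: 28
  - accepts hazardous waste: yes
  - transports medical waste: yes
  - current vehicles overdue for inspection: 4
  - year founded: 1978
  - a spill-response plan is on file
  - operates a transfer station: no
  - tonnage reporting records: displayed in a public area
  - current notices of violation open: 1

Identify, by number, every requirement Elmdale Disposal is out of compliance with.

1. tonnage reporting records present → met
2. spill-response plan present → met
3. condition 'operates a transfer station' does not hold → requirement n/a → met
4. notices of violation open 1 ≤ 4 → met
5. condition 'transports medical waste' holds; route audit 766 days ago vs limit 730 → not met
6. vehicle leak inspection 140 days ago vs limit 270 → met
7. condition 'accepts hazardous waste' holds; vehicles overdue for inspection 4 > 3 → not met
8. weight-scale calibration 945 days ago vs limit 730 → not met
Not met: 5, 7, 8

5, 7, 8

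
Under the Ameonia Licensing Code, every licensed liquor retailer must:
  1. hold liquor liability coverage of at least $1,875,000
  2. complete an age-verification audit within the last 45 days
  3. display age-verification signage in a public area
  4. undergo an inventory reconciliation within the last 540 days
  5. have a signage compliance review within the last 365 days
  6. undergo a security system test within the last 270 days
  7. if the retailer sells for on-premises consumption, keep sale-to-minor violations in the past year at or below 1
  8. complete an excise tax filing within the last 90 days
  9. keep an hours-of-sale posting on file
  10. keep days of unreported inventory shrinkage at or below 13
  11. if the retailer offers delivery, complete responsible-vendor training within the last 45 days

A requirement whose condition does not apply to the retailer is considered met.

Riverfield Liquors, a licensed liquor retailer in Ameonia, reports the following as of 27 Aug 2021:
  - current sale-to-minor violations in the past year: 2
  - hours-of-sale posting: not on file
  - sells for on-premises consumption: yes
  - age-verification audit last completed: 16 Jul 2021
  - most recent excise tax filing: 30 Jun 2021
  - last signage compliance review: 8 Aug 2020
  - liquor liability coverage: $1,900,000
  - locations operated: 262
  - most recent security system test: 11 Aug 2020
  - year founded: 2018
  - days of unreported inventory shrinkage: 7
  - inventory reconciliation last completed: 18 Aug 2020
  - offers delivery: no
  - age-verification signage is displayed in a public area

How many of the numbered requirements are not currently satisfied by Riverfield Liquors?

1. liquor liability coverage $1,900,000 ≥ $1,875,000 → met
2. age-verification audit 42 days ago vs limit 45 → met
3. age-verification signage present → met
4. inventory reconciliation 374 days ago vs limit 540 → met
5. signage compliance review 384 days ago vs limit 365 → not met
6. security system test 381 days ago vs limit 270 → not met
7. condition 'sells for on-premises consumption' holds; sale-to-minor violations in the past year 2 > 1 → not met
8. excise tax filing 58 days ago vs limit 90 → met
9. hours-of-sale posting absent → not met
10. days of unreported inventory shrinkage 7 ≤ 13 → met
11. condition 'offers delivery' does not hold → requirement n/a → met
Not met: 4 of 11

4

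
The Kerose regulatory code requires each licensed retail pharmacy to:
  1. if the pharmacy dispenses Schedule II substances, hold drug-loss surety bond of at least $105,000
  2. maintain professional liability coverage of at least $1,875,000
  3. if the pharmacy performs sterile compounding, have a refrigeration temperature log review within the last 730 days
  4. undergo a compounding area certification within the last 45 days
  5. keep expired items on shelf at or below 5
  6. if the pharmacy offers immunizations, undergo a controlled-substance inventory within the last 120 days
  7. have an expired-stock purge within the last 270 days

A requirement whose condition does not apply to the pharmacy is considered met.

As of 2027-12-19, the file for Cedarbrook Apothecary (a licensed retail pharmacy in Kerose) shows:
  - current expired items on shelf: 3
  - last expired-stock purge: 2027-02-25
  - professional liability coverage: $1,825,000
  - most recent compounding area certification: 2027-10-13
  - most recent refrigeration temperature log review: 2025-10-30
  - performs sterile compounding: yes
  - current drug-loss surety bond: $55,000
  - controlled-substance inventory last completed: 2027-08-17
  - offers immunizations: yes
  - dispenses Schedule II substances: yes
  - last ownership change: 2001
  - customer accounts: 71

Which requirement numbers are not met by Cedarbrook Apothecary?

1. condition 'dispenses Schedule II substances' holds; drug-loss surety bond $55,000 < $105,000 → not met
2. professional liability coverage $1,825,000 < $1,875,000 → not met
3. condition 'performs sterile compounding' holds; refrigeration temperature log review 780 days ago vs limit 730 → not met
4. compounding area certification 67 days ago vs limit 45 → not met
5. expired items on shelf 3 ≤ 5 → met
6. condition 'offers immunizations' holds; controlled-substance inventory 124 days ago vs limit 120 → not met
7. expired-stock purge 297 days ago vs limit 270 → not met
Not met: 1, 2, 3, 4, 6, 7

1, 2, 3, 4, 6, 7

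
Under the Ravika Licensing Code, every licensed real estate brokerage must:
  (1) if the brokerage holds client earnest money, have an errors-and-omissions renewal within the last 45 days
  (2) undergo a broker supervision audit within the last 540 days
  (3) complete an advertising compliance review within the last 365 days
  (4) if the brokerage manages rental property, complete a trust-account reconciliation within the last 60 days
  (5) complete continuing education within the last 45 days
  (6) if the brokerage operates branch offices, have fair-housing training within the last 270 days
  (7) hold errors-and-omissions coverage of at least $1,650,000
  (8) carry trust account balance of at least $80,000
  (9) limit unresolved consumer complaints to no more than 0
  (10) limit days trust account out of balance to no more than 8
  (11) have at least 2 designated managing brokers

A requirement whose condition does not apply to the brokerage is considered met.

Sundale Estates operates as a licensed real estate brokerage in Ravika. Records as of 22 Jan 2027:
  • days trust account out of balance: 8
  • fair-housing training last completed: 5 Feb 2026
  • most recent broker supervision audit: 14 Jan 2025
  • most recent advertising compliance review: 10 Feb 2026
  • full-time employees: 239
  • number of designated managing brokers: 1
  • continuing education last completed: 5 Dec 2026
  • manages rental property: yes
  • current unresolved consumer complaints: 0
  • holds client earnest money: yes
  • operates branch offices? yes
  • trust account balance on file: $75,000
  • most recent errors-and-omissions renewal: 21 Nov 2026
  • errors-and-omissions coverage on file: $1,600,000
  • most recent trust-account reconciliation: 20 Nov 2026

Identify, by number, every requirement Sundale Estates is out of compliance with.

1, 2, 4, 5, 6, 7, 8, 11

1. condition 'holds client earnest money' holds; errors-and-omissions renewal 62 days ago vs limit 45 → not met
2. broker supervision audit 738 days ago vs limit 540 → not met
3. advertising compliance review 346 days ago vs limit 365 → met
4. condition 'manages rental property' holds; trust-account reconciliation 63 days ago vs limit 60 → not met
5. continuing education 48 days ago vs limit 45 → not met
6. condition 'operates branch offices' holds; fair-housing training 351 days ago vs limit 270 → not met
7. errors-and-omissions coverage $1,600,000 < $1,650,000 → not met
8. trust account balance $75,000 < $80,000 → not met
9. unresolved consumer complaints 0 ≤ 0 → met
10. days trust account out of balance 8 ≤ 8 → met
11. designated managing brokers 1 < 2 → not met
Not met: 1, 2, 4, 5, 6, 7, 8, 11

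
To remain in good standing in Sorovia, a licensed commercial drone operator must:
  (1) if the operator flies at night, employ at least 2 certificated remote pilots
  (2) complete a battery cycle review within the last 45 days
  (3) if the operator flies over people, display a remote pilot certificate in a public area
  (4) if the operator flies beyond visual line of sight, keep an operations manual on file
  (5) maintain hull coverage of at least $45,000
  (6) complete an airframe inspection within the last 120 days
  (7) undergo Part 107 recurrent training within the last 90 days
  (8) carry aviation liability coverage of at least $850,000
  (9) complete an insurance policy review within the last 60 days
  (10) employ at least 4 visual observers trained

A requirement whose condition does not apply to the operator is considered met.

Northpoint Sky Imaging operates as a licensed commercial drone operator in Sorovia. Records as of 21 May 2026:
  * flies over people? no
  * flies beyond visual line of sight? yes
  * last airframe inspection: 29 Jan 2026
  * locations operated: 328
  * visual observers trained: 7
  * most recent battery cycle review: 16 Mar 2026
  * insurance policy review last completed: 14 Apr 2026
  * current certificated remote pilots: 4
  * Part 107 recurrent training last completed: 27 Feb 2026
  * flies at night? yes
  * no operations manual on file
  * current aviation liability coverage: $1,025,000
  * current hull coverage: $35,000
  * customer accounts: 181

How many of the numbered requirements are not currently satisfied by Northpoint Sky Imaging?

3

1. condition 'flies at night' holds; certificated remote pilots 4 ≥ 2 → met
2. battery cycle review 66 days ago vs limit 45 → not met
3. condition 'flies over people' does not hold → requirement n/a → met
4. condition 'flies beyond visual line of sight' holds; operations manual absent → not met
5. hull coverage $35,000 < $45,000 → not met
6. airframe inspection 112 days ago vs limit 120 → met
7. Part 107 recurrent training 83 days ago vs limit 90 → met
8. aviation liability coverage $1,025,000 ≥ $850,000 → met
9. insurance policy review 37 days ago vs limit 60 → met
10. visual observers trained 7 ≥ 4 → met
Not met: 3 of 10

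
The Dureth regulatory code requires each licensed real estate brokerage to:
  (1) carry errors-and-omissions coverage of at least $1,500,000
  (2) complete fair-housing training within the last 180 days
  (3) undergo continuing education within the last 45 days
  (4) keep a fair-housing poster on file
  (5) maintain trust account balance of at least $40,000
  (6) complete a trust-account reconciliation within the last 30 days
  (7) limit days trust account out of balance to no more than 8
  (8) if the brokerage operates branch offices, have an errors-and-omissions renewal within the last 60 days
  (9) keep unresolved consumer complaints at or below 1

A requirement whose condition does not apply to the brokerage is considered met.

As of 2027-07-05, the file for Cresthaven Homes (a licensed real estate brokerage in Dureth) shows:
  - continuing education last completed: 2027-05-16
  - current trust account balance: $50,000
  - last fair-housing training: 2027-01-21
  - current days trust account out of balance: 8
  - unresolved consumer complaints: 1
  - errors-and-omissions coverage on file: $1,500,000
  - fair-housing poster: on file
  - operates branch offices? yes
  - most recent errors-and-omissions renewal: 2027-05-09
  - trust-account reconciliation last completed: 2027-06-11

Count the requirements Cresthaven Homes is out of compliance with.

1

1. errors-and-omissions coverage $1,500,000 ≥ $1,500,000 → met
2. fair-housing training 165 days ago vs limit 180 → met
3. continuing education 50 days ago vs limit 45 → not met
4. fair-housing poster present → met
5. trust account balance $50,000 ≥ $40,000 → met
6. trust-account reconciliation 24 days ago vs limit 30 → met
7. days trust account out of balance 8 ≤ 8 → met
8. condition 'operates branch offices' holds; errors-and-omissions renewal 57 days ago vs limit 60 → met
9. unresolved consumer complaints 1 ≤ 1 → met
Not met: 1 of 9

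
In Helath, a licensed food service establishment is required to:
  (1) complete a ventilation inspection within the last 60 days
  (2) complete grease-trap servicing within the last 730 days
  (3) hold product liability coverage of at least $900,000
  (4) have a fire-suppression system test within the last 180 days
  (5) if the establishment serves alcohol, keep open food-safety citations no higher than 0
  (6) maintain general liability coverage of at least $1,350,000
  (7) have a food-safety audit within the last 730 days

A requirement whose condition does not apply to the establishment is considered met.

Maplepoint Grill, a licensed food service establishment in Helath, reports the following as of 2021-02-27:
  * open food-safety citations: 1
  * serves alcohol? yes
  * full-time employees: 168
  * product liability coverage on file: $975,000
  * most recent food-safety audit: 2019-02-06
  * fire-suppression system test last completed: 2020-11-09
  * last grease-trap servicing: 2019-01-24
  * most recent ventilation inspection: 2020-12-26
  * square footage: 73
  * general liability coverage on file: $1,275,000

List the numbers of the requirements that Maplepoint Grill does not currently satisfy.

1, 2, 5, 6, 7

1. ventilation inspection 63 days ago vs limit 60 → not met
2. grease-trap servicing 765 days ago vs limit 730 → not met
3. product liability coverage $975,000 ≥ $900,000 → met
4. fire-suppression system test 110 days ago vs limit 180 → met
5. condition 'serves alcohol' holds; open food-safety citations 1 > 0 → not met
6. general liability coverage $1,275,000 < $1,350,000 → not met
7. food-safety audit 752 days ago vs limit 730 → not met
Not met: 1, 2, 5, 6, 7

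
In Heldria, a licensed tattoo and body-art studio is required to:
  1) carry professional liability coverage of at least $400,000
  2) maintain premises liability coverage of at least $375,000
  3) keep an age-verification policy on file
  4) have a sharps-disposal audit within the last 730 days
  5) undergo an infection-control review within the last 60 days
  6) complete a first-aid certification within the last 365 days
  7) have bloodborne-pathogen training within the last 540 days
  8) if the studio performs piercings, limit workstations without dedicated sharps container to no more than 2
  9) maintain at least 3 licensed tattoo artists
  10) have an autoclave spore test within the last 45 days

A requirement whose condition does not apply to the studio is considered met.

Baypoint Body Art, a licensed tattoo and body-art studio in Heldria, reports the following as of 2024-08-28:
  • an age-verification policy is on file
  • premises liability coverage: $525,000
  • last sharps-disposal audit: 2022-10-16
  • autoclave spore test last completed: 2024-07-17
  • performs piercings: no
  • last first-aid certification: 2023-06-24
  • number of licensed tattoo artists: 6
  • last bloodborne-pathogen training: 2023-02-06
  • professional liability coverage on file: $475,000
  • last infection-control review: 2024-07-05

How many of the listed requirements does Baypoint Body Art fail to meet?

1. professional liability coverage $475,000 ≥ $400,000 → met
2. premises liability coverage $525,000 ≥ $375,000 → met
3. age-verification policy present → met
4. sharps-disposal audit 682 days ago vs limit 730 → met
5. infection-control review 54 days ago vs limit 60 → met
6. first-aid certification 431 days ago vs limit 365 → not met
7. bloodborne-pathogen training 569 days ago vs limit 540 → not met
8. condition 'performs piercings' does not hold → requirement n/a → met
9. licensed tattoo artists 6 ≥ 3 → met
10. autoclave spore test 42 days ago vs limit 45 → met
Not met: 2 of 10

2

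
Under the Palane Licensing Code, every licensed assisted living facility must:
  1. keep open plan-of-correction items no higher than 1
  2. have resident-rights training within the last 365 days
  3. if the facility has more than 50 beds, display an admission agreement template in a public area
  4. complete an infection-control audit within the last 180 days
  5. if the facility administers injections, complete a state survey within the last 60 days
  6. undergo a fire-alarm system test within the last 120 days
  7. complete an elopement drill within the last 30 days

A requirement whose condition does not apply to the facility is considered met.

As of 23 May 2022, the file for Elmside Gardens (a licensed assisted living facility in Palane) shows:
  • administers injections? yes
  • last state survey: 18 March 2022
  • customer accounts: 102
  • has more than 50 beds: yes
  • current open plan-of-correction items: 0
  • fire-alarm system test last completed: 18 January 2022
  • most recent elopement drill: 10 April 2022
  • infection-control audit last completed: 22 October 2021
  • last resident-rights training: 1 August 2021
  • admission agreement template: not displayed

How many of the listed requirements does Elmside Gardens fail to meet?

5

1. open plan-of-correction items 0 ≤ 1 → met
2. resident-rights training 295 days ago vs limit 365 → met
3. condition 'has more than 50 beds' holds; admission agreement template absent → not met
4. infection-control audit 213 days ago vs limit 180 → not met
5. condition 'administers injections' holds; state survey 66 days ago vs limit 60 → not met
6. fire-alarm system test 125 days ago vs limit 120 → not met
7. elopement drill 43 days ago vs limit 30 → not met
Not met: 5 of 7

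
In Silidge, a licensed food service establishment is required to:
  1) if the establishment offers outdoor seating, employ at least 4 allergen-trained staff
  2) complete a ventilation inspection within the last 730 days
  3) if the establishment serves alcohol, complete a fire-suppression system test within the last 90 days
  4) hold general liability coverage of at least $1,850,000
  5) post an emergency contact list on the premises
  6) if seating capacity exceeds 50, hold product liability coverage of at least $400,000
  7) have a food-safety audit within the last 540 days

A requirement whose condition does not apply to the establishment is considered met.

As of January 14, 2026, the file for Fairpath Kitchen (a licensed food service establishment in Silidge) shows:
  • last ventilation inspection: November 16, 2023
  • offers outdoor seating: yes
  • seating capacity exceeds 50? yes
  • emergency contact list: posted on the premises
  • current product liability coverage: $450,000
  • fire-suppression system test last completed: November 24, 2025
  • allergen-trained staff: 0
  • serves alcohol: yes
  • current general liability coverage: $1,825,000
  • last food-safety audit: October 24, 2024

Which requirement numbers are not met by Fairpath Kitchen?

1. condition 'offers outdoor seating' holds; allergen-trained staff 0 < 4 → not met
2. ventilation inspection 790 days ago vs limit 730 → not met
3. condition 'serves alcohol' holds; fire-suppression system test 51 days ago vs limit 90 → met
4. general liability coverage $1,825,000 < $1,850,000 → not met
5. emergency contact list present → met
6. condition 'seating capacity exceeds 50' holds; product liability coverage $450,000 ≥ $400,000 → met
7. food-safety audit 447 days ago vs limit 540 → met
Not met: 1, 2, 4

1, 2, 4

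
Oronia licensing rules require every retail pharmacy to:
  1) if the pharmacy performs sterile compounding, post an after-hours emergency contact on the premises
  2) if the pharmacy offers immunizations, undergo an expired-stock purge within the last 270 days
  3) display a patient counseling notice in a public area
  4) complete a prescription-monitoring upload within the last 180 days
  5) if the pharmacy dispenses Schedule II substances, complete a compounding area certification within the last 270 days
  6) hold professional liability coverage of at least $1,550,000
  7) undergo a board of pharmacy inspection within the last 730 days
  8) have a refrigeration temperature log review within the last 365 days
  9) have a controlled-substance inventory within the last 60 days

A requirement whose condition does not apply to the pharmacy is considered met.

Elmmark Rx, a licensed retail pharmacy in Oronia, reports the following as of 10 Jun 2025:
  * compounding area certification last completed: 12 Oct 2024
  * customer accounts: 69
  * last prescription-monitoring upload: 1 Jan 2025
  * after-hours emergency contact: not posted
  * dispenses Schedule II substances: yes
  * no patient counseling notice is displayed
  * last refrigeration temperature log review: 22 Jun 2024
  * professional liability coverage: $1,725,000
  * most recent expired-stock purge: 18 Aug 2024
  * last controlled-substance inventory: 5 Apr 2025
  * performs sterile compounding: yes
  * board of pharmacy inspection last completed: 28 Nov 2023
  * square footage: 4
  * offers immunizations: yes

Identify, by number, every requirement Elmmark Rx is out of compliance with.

1, 2, 3, 9

1. condition 'performs sterile compounding' holds; after-hours emergency contact absent → not met
2. condition 'offers immunizations' holds; expired-stock purge 296 days ago vs limit 270 → not met
3. patient counseling notice absent → not met
4. prescription-monitoring upload 160 days ago vs limit 180 → met
5. condition 'dispenses Schedule II substances' holds; compounding area certification 241 days ago vs limit 270 → met
6. professional liability coverage $1,725,000 ≥ $1,550,000 → met
7. board of pharmacy inspection 560 days ago vs limit 730 → met
8. refrigeration temperature log review 353 days ago vs limit 365 → met
9. controlled-substance inventory 66 days ago vs limit 60 → not met
Not met: 1, 2, 3, 9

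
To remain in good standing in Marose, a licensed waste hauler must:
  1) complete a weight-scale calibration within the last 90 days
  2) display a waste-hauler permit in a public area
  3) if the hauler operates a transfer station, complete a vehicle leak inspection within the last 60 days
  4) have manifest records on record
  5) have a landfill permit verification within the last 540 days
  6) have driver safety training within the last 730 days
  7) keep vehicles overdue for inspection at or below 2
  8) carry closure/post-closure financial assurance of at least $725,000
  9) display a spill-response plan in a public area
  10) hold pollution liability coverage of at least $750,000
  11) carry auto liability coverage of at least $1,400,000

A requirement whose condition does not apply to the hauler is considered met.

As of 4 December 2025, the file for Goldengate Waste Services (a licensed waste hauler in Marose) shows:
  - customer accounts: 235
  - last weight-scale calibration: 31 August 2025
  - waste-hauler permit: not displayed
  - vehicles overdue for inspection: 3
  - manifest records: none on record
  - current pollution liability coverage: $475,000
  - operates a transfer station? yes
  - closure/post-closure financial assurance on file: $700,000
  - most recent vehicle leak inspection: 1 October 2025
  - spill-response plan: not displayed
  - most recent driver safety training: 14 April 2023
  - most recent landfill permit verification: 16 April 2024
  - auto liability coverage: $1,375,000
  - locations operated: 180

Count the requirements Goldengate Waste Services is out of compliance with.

11

1. weight-scale calibration 95 days ago vs limit 90 → not met
2. waste-hauler permit absent → not met
3. condition 'operates a transfer station' holds; vehicle leak inspection 64 days ago vs limit 60 → not met
4. manifest records absent → not met
5. landfill permit verification 597 days ago vs limit 540 → not met
6. driver safety training 965 days ago vs limit 730 → not met
7. vehicles overdue for inspection 3 > 2 → not met
8. closure/post-closure financial assurance $700,000 < $725,000 → not met
9. spill-response plan absent → not met
10. pollution liability coverage $475,000 < $750,000 → not met
11. auto liability coverage $1,375,000 < $1,400,000 → not met
Not met: 11 of 11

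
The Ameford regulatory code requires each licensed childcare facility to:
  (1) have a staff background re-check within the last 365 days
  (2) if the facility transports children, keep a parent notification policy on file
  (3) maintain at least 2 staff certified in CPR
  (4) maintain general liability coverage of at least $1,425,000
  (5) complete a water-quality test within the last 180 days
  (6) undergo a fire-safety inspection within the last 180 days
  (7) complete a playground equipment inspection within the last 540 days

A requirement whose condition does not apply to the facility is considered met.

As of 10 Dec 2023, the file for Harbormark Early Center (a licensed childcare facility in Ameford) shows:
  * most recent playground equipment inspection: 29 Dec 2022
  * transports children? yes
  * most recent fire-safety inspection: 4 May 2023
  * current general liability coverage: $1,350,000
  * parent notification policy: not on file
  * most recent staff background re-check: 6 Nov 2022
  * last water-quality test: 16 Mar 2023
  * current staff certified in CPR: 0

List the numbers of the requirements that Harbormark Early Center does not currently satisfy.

1. staff background re-check 399 days ago vs limit 365 → not met
2. condition 'transports children' holds; parent notification policy absent → not met
3. staff certified in CPR 0 < 2 → not met
4. general liability coverage $1,350,000 < $1,425,000 → not met
5. water-quality test 269 days ago vs limit 180 → not met
6. fire-safety inspection 220 days ago vs limit 180 → not met
7. playground equipment inspection 346 days ago vs limit 540 → met
Not met: 1, 2, 3, 4, 5, 6

1, 2, 3, 4, 5, 6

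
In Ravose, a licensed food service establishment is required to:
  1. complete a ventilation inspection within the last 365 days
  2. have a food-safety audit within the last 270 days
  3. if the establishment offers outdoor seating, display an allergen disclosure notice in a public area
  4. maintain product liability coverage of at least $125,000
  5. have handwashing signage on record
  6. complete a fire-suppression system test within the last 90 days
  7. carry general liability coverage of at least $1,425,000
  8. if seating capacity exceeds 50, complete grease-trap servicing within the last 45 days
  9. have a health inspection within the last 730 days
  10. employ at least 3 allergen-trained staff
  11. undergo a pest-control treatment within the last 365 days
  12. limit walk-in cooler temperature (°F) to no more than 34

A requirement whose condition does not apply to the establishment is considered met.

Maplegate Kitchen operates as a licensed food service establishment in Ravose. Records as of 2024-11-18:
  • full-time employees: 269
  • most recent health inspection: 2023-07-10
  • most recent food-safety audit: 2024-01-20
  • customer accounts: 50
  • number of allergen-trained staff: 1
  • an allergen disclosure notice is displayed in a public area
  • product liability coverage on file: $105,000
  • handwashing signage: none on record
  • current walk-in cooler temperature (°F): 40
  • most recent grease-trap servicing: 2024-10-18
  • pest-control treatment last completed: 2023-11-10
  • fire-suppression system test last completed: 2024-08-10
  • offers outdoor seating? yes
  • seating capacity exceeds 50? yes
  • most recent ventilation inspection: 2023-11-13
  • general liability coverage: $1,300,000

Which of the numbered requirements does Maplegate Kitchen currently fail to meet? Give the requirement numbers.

1, 2, 4, 5, 6, 7, 10, 11, 12

1. ventilation inspection 371 days ago vs limit 365 → not met
2. food-safety audit 303 days ago vs limit 270 → not met
3. condition 'offers outdoor seating' holds; allergen disclosure notice present → met
4. product liability coverage $105,000 < $125,000 → not met
5. handwashing signage absent → not met
6. fire-suppression system test 100 days ago vs limit 90 → not met
7. general liability coverage $1,300,000 < $1,425,000 → not met
8. condition 'seating capacity exceeds 50' holds; grease-trap servicing 31 days ago vs limit 45 → met
9. health inspection 497 days ago vs limit 730 → met
10. allergen-trained staff 1 < 3 → not met
11. pest-control treatment 374 days ago vs limit 365 → not met
12. walk-in cooler temperature (°F) 40 > 34 → not met
Not met: 1, 2, 4, 5, 6, 7, 10, 11, 12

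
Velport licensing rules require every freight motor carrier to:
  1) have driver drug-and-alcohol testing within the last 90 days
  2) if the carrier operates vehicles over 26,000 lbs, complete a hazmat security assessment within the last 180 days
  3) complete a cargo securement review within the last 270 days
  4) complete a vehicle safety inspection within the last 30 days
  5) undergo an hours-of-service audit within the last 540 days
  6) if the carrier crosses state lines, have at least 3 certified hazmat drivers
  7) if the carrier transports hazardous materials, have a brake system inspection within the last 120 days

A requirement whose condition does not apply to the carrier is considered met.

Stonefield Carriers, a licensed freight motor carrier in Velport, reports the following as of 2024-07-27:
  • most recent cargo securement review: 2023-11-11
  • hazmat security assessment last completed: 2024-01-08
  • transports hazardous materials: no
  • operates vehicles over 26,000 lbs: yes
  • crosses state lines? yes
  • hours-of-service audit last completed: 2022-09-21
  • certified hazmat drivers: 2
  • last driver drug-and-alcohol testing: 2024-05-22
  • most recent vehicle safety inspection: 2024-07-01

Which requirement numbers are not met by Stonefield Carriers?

1. driver drug-and-alcohol testing 66 days ago vs limit 90 → met
2. condition 'operates vehicles over 26,000 lbs' holds; hazmat security assessment 201 days ago vs limit 180 → not met
3. cargo securement review 259 days ago vs limit 270 → met
4. vehicle safety inspection 26 days ago vs limit 30 → met
5. hours-of-service audit 675 days ago vs limit 540 → not met
6. condition 'crosses state lines' holds; certified hazmat drivers 2 < 3 → not met
7. condition 'transports hazardous materials' does not hold → requirement n/a → met
Not met: 2, 5, 6

2, 5, 6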